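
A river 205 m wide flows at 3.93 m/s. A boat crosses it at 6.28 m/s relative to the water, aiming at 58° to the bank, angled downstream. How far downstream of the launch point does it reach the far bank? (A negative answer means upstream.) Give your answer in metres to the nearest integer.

279 m

Perpendicular speed = 5.326 m/s; crossing time = 205 / 5.326 = 38.492 s.
Net downstream speed = 7.258 m/s.
Drift = 7.258 × 38.492 = 279.373 m (downstream).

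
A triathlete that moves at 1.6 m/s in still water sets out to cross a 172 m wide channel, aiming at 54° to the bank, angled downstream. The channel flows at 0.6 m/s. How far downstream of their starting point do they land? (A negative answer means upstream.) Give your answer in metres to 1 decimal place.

Perpendicular speed = 1.294 m/s; crossing time = 172 / 1.294 = 132.877 s.
Net downstream speed = 1.540 m/s.
Drift = 1.540 × 132.877 = 204.692 m (downstream).

204.7 m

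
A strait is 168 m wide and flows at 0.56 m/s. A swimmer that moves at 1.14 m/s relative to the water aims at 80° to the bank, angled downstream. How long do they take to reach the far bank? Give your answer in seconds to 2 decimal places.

149.64 s

The component of the swimmer's velocity perpendicular to the bank is 1.14 × sin 80° = 1.123 m/s.
The flow acts along the bank and has no component across it.
Time = 168 / 1.123 = 149.642 s.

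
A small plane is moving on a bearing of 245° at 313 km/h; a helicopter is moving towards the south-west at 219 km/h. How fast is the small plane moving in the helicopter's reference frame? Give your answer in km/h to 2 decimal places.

Taking east as x and north as y: small plane velocity = (-283.674, -132.280) km/h; helicopter velocity = (-154.856, -154.856) km/h.
Velocity of small plane relative to helicopter = (-283.674, -132.280) − (-154.856, -154.856) = (-128.818, 22.577) km/h.
Magnitude = |(-128.818, 22.577)| = 130.781 km/h.

130.78 km/h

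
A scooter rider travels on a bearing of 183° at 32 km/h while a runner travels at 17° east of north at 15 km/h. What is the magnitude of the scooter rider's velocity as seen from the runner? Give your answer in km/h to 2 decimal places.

46.70 km/h

Taking east as x and north as y: scooter rider velocity = (-1.675, -31.956) km/h; runner velocity = (4.386, 14.345) km/h.
Velocity of scooter rider relative to runner = (-1.675, -31.956) − (4.386, 14.345) = (-6.060, -46.301) km/h.
Magnitude = |(-6.060, -46.301)| = 46.696 km/h.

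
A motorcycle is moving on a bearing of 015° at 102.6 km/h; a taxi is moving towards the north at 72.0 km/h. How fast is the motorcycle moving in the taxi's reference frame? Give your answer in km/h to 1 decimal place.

Taking east as x and north as y: motorcycle velocity = (26.555, 99.104) km/h; taxi velocity = (0.000, 72.000) km/h.
Velocity of motorcycle relative to taxi = (26.555, 99.104) − (0.000, 72.000) = (26.555, 27.104) km/h.
Magnitude = |(26.555, 27.104)| = 37.945 km/h.

37.9 km/h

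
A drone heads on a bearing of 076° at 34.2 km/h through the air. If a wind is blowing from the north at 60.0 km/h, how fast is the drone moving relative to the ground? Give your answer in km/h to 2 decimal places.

Taking east as x and north as y: velocity relative to the air = (33.184, 8.274) km/h; the air relative to ground = (0.000, -60.000) km/h.
Velocity relative to ground = (33.184, 8.274) + (0.000, -60.000) = (33.184, -51.726) km/h.
Speed = |(33.184, -51.726)| = 61.456 km/h.

61.46 km/h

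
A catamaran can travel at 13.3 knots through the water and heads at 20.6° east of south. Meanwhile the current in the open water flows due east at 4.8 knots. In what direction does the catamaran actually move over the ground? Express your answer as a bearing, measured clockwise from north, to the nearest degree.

Taking east as x and north as y: velocity relative to the water = (4.679, -12.450) knots; the water relative to ground = (4.800, 0.000) knots.
Velocity relative to ground = (4.679, -12.450) + (4.800, 0.000) = (9.479, -12.450) knots.
Bearing = atan2(9.48, -12.45) = 142.71° clockwise from north.

143°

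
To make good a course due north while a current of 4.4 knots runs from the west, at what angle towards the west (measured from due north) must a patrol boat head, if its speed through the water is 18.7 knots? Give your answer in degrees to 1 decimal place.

The current pushes perpendicular to the desired track; the heading must have a component into the current equal to 4.4 knots: 18.7 sin θ = 4.4.
sin θ = 0.2353, so θ = 13.609°.

13.6°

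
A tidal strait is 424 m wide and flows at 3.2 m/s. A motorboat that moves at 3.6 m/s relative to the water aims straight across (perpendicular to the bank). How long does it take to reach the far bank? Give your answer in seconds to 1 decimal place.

The component of the motorboat's velocity perpendicular to the bank is 3.6 m/s.
The current is parallel to the bank, so it does not affect the crossing time.
Time = 424 / 3.600 = 117.778 s.

117.8 s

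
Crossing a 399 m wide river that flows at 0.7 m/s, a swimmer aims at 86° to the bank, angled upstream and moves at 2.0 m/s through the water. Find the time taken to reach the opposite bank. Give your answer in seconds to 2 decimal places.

The component of the swimmer's velocity perpendicular to the bank is 2.0 × sin 86° = 1.995 m/s.
The current is parallel to the bank, so it does not affect the crossing time.
Time = 399 / 1.995 = 199.987 s.

199.99 s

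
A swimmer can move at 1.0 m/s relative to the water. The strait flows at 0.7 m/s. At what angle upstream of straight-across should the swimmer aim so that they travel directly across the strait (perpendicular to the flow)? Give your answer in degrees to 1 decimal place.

To cancel the current, the upstream component of the swimmer's velocity must equal the flow: 1.0 sin θ = 0.7.
sin θ = 0.7 / 1.0 = 0.7000.
θ = arcsin(0.7000) = 44.427°.

44.4°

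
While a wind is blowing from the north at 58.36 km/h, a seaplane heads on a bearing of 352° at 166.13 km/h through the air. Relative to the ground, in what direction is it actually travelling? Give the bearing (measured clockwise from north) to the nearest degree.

348°

Taking east as x and north as y: velocity relative to the air = (-23.121, 164.513) km/h; the air relative to ground = (0.000, -58.360) km/h.
Velocity relative to ground = (-23.121, 164.513) + (0.000, -58.360) = (-23.121, 106.153) km/h.
Bearing = atan2(-23.12, 106.15) = 347.71° clockwise from north.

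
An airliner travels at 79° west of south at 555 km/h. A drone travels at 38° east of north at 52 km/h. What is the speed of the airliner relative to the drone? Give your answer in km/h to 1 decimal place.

595.2 km/h

Taking east as x and north as y: airliner velocity = (-544.803, -105.899) km/h; drone velocity = (32.014, 40.977) km/h.
Velocity of airliner relative to drone = (-544.803, -105.899) − (32.014, 40.977) = (-576.817, -146.876) km/h.
Magnitude = |(-576.817, -146.876)| = 595.223 km/h.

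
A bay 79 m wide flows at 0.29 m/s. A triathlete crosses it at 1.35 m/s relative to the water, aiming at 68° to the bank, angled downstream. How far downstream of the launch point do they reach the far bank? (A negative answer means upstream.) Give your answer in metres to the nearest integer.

Perpendicular speed = 1.252 m/s; crossing time = 79 / 1.252 = 63.114 s.
Net downstream speed = 0.796 m/s.
Drift = 0.796 × 63.114 = 50.221 m (downstream).

50 m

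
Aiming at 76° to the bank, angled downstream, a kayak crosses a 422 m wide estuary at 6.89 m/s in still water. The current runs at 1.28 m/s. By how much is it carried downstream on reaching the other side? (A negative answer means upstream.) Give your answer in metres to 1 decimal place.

Perpendicular speed = 6.685 m/s; crossing time = 422 / 6.685 = 63.123 s.
Net downstream speed = 2.947 m/s.
Drift = 2.947 × 63.123 = 186.014 m (downstream).

186.0 m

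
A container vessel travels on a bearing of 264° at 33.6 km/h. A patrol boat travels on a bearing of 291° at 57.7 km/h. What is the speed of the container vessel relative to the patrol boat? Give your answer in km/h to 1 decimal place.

31.7 km/h

Taking east as x and north as y: container vessel velocity = (-33.416, -3.512) km/h; patrol boat velocity = (-53.868, 20.678) km/h.
Velocity of container vessel relative to patrol boat = (-33.416, -3.512) − (-53.868, 20.678) = (20.452, -24.190) km/h.
Magnitude = |(20.452, -24.190)| = 31.677 km/h.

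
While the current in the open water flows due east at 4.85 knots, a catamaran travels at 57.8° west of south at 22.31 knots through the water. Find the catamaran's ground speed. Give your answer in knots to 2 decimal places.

Taking east as x and north as y: velocity relative to the water = (-18.879, -11.888) knots; the water relative to ground = (4.850, 0.000) knots.
Velocity relative to ground = (-18.879, -11.888) + (4.850, 0.000) = (-14.029, -11.888) knots.
Speed = |(-14.029, -11.888)| = 18.388 knots.

18.39 knots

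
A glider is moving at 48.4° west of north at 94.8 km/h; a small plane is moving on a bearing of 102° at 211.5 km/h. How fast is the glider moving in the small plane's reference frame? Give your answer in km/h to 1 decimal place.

Taking east as x and north as y: glider velocity = (-70.891, 62.940) km/h; small plane velocity = (206.878, -43.973) km/h.
Velocity of glider relative to small plane = (-70.891, 62.940) − (206.878, -43.973) = (-277.769, 106.914) km/h.
Magnitude = |(-277.769, 106.914)| = 297.635 km/h.

297.6 km/h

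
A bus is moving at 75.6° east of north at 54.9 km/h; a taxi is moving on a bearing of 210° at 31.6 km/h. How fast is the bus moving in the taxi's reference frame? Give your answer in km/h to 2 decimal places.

80.25 km/h

Taking east as x and north as y: bus velocity = (53.175, 13.653) km/h; taxi velocity = (-15.800, -27.366) km/h.
Velocity of bus relative to taxi = (53.175, 13.653) − (-15.800, -27.366) = (68.975, 41.019) km/h.
Magnitude = |(68.975, 41.019)| = 80.251 km/h.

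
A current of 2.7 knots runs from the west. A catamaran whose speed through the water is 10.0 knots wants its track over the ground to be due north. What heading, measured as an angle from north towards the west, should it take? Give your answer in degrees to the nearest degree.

The current pushes perpendicular to the desired track; the heading must have a component into the current equal to 2.7 knots: 10.0 sin θ = 2.7.
sin θ = 0.2700, so θ = 15.664°.

16°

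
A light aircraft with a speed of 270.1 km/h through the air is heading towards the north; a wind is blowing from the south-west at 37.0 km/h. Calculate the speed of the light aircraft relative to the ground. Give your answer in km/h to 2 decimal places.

Taking east as x and north as y: velocity relative to the air = (0.000, 270.100) km/h; the air relative to ground = (26.163, 26.163) km/h.
Velocity relative to ground = (0.000, 270.100) + (26.163, 26.163) = (26.163, 296.263) km/h.
Speed = |(26.163, 296.263)| = 297.416 km/h.

297.42 km/h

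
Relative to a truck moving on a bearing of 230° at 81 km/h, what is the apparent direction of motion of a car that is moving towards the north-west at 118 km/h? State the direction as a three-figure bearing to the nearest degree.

351°

Taking east as x and north as y: car velocity = (-83.439, 83.439) km/h; truck velocity = (-62.050, -52.066) km/h.
Velocity of car relative to truck = (-83.439, 83.439) − (-62.050, -52.066) = (-21.389, 135.504) km/h.
Bearing = atan2(-21.39, 135.50) = 351.03° clockwise from north.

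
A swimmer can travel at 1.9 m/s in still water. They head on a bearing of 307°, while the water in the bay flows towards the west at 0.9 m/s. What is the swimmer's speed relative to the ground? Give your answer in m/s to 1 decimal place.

Taking east as x and north as y: velocity relative to the water = (-1.517, 1.143) m/s; the water relative to ground = (-0.900, 0.000) m/s.
Velocity relative to ground = (-1.517, 1.143) + (-0.900, 0.000) = (-2.417, 1.143) m/s.
Speed = |(-2.417, 1.143)| = 2.674 m/s.

2.7 m/s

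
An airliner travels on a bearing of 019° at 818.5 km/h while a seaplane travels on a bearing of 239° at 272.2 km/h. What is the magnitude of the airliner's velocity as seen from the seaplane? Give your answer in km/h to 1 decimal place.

Taking east as x and north as y: airliner velocity = (266.478, 773.907) km/h; seaplane velocity = (-233.321, -140.193) km/h.
Velocity of airliner relative to seaplane = (266.478, 773.907) − (-233.321, -140.193) = (499.798, 914.100) km/h.
Magnitude = |(499.798, 914.100)| = 1041.815 km/h.

1041.8 km/h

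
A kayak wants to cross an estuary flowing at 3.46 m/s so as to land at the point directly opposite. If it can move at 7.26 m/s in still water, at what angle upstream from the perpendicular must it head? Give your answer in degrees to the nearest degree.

To cancel the current, the upstream component of the kayak's velocity must equal the flow: 7.26 sin θ = 3.46.
sin θ = 3.46 / 7.26 = 0.4766.
θ = arcsin(0.4766) = 28.463°.

28°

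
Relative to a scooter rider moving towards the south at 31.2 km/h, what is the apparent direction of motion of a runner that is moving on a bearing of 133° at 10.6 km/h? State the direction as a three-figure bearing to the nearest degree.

Taking east as x and north as y: runner velocity = (7.752, -7.229) km/h; scooter rider velocity = (0.000, -31.200) km/h.
Velocity of runner relative to scooter rider = (7.752, -7.229) − (0.000, -31.200) = (7.752, 23.971) km/h.
Bearing = atan2(7.75, 23.97) = 17.92° clockwise from north.

018°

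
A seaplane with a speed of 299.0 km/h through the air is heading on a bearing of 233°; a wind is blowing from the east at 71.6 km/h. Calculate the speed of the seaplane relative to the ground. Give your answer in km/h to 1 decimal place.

Taking east as x and north as y: velocity relative to the air = (-238.792, -179.943) km/h; the air relative to ground = (-71.600, 0.000) km/h.
Velocity relative to ground = (-238.792, -179.943) + (-71.600, 0.000) = (-310.392, -179.943) km/h.
Speed = |(-310.392, -179.943)| = 358.779 km/h.

358.8 km/h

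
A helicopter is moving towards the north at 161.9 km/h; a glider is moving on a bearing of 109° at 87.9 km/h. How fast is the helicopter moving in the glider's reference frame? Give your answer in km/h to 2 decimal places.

207.86 km/h

Taking east as x and north as y: helicopter velocity = (0.000, 161.900) km/h; glider velocity = (83.111, -28.617) km/h.
Velocity of helicopter relative to glider = (0.000, 161.900) − (83.111, -28.617) = (-83.111, 190.517) km/h.
Magnitude = |(-83.111, 190.517)| = 207.857 km/h.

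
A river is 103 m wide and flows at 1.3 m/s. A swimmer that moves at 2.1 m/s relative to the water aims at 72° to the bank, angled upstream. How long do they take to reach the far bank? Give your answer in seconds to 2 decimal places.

The component of the swimmer's velocity perpendicular to the bank is 2.1 × sin 72° = 1.997 m/s.
The flow acts along the bank and has no component across it.
Time = 103 / 1.997 = 51.572 s.

51.57 s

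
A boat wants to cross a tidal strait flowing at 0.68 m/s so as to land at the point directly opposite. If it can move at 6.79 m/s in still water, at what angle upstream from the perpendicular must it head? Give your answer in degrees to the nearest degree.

6°

To cancel the current, the upstream component of the boat's velocity must equal the flow: 6.79 sin θ = 0.68.
sin θ = 0.68 / 6.79 = 0.1001.
θ = arcsin(0.1001) = 5.748°.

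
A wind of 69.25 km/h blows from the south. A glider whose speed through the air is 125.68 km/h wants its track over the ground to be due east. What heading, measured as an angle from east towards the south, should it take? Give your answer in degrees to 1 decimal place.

33.4°

The wind pushes perpendicular to the desired track; the heading must have a component into the wind equal to 69.25 km/h: 125.68 sin θ = 69.25.
sin θ = 0.5510, so θ = 33.436°.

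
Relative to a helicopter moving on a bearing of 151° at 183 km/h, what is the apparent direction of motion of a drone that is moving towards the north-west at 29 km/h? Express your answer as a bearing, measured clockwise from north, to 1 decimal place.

Taking east as x and north as y: drone velocity = (-20.506, 20.506) km/h; helicopter velocity = (88.720, -160.055) km/h.
Velocity of drone relative to helicopter = (-20.506, 20.506) − (88.720, -160.055) = (-109.226, 180.562) km/h.
Bearing = atan2(-109.23, 180.56) = 328.83° clockwise from north.

328.8°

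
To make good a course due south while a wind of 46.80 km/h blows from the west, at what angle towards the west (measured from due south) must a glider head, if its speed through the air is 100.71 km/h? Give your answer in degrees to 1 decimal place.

27.7°

The wind pushes perpendicular to the desired track; the heading must have a component into the wind equal to 46.80 km/h: 100.71 sin θ = 46.80.
sin θ = 0.4647, so θ = 27.691°.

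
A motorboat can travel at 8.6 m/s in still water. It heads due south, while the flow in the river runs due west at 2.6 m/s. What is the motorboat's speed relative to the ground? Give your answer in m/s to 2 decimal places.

Taking east as x and north as y: velocity relative to the water = (0.000, -8.600) m/s; the water relative to ground = (-2.600, 0.000) m/s.
Velocity relative to ground = (0.000, -8.600) + (-2.600, 0.000) = (-2.600, -8.600) m/s.
Speed = |(-2.600, -8.600)| = 8.984 m/s.

8.98 m/s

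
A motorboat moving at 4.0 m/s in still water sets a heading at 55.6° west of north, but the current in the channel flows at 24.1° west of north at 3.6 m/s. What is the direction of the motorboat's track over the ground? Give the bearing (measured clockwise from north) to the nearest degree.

319°

Taking east as x and north as y: velocity relative to the water = (-3.300, 2.260) m/s; the water relative to ground = (-1.470, 3.286) m/s.
Velocity relative to ground = (-3.300, 2.260) + (-1.470, 3.286) = (-4.770, 5.546) m/s.
Bearing = atan2(-4.77, 5.55) = 319.30° clockwise from north.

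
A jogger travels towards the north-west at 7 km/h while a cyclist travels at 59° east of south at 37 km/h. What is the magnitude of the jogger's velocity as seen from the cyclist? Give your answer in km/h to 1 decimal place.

43.8 km/h

Taking east as x and north as y: jogger velocity = (-4.950, 4.950) km/h; cyclist velocity = (31.715, -19.056) km/h.
Velocity of jogger relative to cyclist = (-4.950, 4.950) − (31.715, -19.056) = (-36.665, 24.006) km/h.
Magnitude = |(-36.665, 24.006)| = 43.825 km/h.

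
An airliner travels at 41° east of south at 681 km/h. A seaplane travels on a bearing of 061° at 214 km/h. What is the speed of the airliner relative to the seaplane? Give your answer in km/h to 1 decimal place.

670.0 km/h

Taking east as x and north as y: airliner velocity = (446.776, -513.957) km/h; seaplane velocity = (187.169, 103.749) km/h.
Velocity of airliner relative to seaplane = (446.776, -513.957) − (187.169, 103.749) = (259.608, -617.706) km/h.
Magnitude = |(259.608, -617.706)| = 670.043 km/h.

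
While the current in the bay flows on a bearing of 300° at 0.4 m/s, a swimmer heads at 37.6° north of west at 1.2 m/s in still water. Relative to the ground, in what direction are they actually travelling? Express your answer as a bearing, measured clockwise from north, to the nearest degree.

306°

Taking east as x and north as y: velocity relative to the water = (-0.951, 0.732) m/s; the water relative to ground = (-0.346, 0.200) m/s.
Velocity relative to ground = (-0.951, 0.732) + (-0.346, 0.200) = (-1.297, 0.932) m/s.
Bearing = atan2(-1.30, 0.93) = 305.70° clockwise from north.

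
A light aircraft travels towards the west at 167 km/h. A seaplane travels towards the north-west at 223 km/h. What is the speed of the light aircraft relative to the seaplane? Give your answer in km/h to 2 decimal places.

Taking east as x and north as y: light aircraft velocity = (-167.000, 0.000) km/h; seaplane velocity = (-157.685, 157.685) km/h.
Velocity of light aircraft relative to seaplane = (-167.000, 0.000) − (-157.685, 157.685) = (-9.315, -157.685) km/h.
Magnitude = |(-9.315, -157.685)| = 157.960 km/h.

157.96 km/h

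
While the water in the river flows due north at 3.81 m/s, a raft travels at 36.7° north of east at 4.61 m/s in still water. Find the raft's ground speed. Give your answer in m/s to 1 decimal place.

Taking east as x and north as y: velocity relative to the water = (3.696, 2.755) m/s; the water relative to ground = (0.000, 3.810) m/s.
Velocity relative to ground = (3.696, 2.755) + (0.000, 3.810) = (3.696, 6.565) m/s.
Speed = |(3.696, 6.565)| = 7.534 m/s.

7.5 m/s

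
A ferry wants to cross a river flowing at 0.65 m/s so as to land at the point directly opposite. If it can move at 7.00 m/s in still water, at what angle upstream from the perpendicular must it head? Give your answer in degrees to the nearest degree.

5°

To cancel the current, the upstream component of the ferry's velocity must equal the flow: 7.00 sin θ = 0.65.
sin θ = 0.65 / 7.00 = 0.0929.
θ = arcsin(0.0929) = 5.328°.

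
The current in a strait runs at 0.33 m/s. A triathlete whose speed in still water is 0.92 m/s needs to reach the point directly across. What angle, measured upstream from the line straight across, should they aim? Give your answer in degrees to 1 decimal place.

21.0°

To cancel the current, the upstream component of the triathlete's velocity must equal the flow: 0.92 sin θ = 0.33.
sin θ = 0.33 / 0.92 = 0.3587.
θ = arcsin(0.3587) = 21.020°.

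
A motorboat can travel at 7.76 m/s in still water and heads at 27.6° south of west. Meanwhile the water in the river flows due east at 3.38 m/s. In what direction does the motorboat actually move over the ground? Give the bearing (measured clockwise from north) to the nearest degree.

224°

Taking east as x and north as y: velocity relative to the water = (-6.877, -3.595) m/s; the water relative to ground = (3.380, 0.000) m/s.
Velocity relative to ground = (-6.877, -3.595) + (3.380, 0.000) = (-3.497, -3.595) m/s.
Bearing = atan2(-3.50, -3.60) = 224.21° clockwise from north.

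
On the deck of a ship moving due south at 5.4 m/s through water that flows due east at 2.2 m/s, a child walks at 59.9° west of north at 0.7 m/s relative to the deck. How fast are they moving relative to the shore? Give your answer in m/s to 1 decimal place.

5.3 m/s

In east/north components (m/s): child relative to ship = (-0.606, 0.351); ship relative to water = (0.000, -5.400); water relative to ground = (2.200, 0.000).
Sum = (1.594, -5.049) m/s.
Speed = |(1.594, -5.049)| = 5.295 m/s.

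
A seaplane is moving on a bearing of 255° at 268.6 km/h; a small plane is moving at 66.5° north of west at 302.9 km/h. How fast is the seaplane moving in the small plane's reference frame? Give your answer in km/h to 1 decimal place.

Taking east as x and north as y: seaplane velocity = (-259.448, -69.519) km/h; small plane velocity = (-120.781, 277.777) km/h.
Velocity of seaplane relative to small plane = (-259.448, -69.519) − (-120.781, 277.777) = (-138.667, -347.296) km/h.
Magnitude = |(-138.667, -347.296)| = 373.956 km/h.

374.0 km/h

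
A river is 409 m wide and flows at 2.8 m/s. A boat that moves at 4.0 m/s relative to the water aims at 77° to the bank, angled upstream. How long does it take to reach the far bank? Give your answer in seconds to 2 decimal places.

104.94 s

The component of the boat's velocity perpendicular to the bank is 4.0 × sin 77° = 3.897 m/s.
The current is parallel to the bank, so it does not affect the crossing time.
Time = 409 / 3.897 = 104.940 s.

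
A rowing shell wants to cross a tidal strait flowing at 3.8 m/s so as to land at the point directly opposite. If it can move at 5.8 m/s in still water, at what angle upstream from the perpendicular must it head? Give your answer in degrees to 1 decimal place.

40.9°

To cancel the current, the upstream component of the rowing shell's velocity must equal the flow: 5.8 sin θ = 3.8.
sin θ = 3.8 / 5.8 = 0.6552.
θ = arcsin(0.6552) = 40.933°.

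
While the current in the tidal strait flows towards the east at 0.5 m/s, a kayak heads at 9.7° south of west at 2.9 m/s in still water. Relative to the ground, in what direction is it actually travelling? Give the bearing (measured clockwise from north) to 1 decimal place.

Taking east as x and north as y: velocity relative to the water = (-2.859, -0.489) m/s; the water relative to ground = (0.500, 0.000) m/s.
Velocity relative to ground = (-2.859, -0.489) + (0.500, 0.000) = (-2.359, -0.489) m/s.
Bearing = atan2(-2.36, -0.49) = 258.30° clockwise from north.

258.3°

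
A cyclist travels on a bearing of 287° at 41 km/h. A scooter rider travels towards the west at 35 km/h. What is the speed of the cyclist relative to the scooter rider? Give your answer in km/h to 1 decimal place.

Taking east as x and north as y: cyclist velocity = (-39.208, 11.987) km/h; scooter rider velocity = (-35.000, 0.000) km/h.
Velocity of cyclist relative to scooter rider = (-39.208, 11.987) − (-35.000, 0.000) = (-4.208, 11.987) km/h.
Magnitude = |(-4.208, 11.987)| = 12.705 km/h.

12.7 km/h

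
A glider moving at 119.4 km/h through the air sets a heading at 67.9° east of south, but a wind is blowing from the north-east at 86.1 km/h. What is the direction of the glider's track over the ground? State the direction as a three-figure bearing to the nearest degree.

155°

Taking east as x and north as y: velocity relative to the air = (110.628, -44.921) km/h; the air relative to ground = (-60.882, -60.882) km/h.
Velocity relative to ground = (110.628, -44.921) + (-60.882, -60.882) = (49.746, -105.803) km/h.
Bearing = atan2(49.75, -105.80) = 154.82° clockwise from north.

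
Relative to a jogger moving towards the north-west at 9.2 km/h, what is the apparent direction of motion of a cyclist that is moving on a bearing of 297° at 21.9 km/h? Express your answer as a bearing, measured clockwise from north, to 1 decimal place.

Taking east as x and north as y: cyclist velocity = (-19.513, 9.942) km/h; jogger velocity = (-6.505, 6.505) km/h.
Velocity of cyclist relative to jogger = (-19.513, 9.942) − (-6.505, 6.505) = (-13.008, 3.437) km/h.
Bearing = atan2(-13.01, 3.44) = 284.80° clockwise from north.

284.8°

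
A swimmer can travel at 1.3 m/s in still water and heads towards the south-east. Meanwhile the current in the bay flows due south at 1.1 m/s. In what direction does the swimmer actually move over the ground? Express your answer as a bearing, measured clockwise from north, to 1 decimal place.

Taking east as x and north as y: velocity relative to the water = (0.919, -0.919) m/s; the water relative to ground = (0.000, -1.100) m/s.
Velocity relative to ground = (0.919, -0.919) + (0.000, -1.100) = (0.919, -2.019) m/s.
Bearing = atan2(0.92, -2.02) = 155.52° clockwise from north.

155.5°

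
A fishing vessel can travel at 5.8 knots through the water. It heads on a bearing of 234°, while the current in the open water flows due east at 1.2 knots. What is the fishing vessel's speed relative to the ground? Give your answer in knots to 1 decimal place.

4.9 knots

Taking east as x and north as y: velocity relative to the water = (-4.692, -3.409) knots; the water relative to ground = (1.200, 0.000) knots.
Velocity relative to ground = (-4.692, -3.409) + (1.200, 0.000) = (-3.492, -3.409) knots.
Speed = |(-3.492, -3.409)| = 4.880 knots.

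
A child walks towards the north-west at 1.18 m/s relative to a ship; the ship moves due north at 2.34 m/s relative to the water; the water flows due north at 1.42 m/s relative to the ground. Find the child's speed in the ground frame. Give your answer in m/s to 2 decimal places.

In east/north components (m/s): child relative to ship = (-0.834, 0.834); ship relative to water = (0.000, 2.340); water relative to ground = (0.000, 1.420).
Sum = (-0.834, 4.594) m/s.
Speed = |(-0.834, 4.594)| = 4.670 m/s.

4.67 m/s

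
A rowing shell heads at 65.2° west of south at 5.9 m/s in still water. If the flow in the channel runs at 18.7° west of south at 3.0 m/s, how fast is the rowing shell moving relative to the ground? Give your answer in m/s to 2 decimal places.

8.26 m/s

Taking east as x and north as y: velocity relative to the water = (-5.356, -2.475) m/s; the water relative to ground = (-0.962, -2.842) m/s.
Velocity relative to ground = (-5.356, -2.475) + (-0.962, -2.842) = (-6.318, -5.316) m/s.
Speed = |(-6.318, -5.316)| = 8.257 m/s.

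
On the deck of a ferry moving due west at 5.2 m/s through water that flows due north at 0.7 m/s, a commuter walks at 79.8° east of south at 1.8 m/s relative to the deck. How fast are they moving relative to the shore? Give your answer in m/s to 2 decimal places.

3.45 m/s

In east/north components (m/s): commuter relative to ferry = (1.772, -0.319); ferry relative to water = (-5.200, 0.000); water relative to ground = (0.000, 0.700).
Sum = (-3.428, 0.381) m/s.
Speed = |(-3.428, 0.381)| = 3.450 m/s.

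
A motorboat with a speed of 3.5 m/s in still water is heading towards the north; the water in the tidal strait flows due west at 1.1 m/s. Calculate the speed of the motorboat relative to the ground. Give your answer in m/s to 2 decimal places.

3.67 m/s

Taking east as x and north as y: velocity relative to the water = (0.000, 3.500) m/s; the water relative to ground = (-1.100, 0.000) m/s.
Velocity relative to ground = (0.000, 3.500) + (-1.100, 0.000) = (-1.100, 3.500) m/s.
Speed = |(-1.100, 3.500)| = 3.669 m/s.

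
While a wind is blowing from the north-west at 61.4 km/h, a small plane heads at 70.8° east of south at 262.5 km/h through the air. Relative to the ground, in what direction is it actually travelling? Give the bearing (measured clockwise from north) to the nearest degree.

114°

Taking east as x and north as y: velocity relative to the air = (247.899, -86.327) km/h; the air relative to ground = (43.416, -43.416) km/h.
Velocity relative to ground = (247.899, -86.327) + (43.416, -43.416) = (291.315, -129.744) km/h.
Bearing = atan2(291.32, -129.74) = 114.01° clockwise from north.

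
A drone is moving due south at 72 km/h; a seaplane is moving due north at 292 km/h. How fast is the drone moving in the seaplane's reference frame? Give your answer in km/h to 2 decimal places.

364.00 km/h

Taking east as x and north as y: drone velocity = (0.000, -72.000) km/h; seaplane velocity = (0.000, 292.000) km/h.
Velocity of drone relative to seaplane = (0.000, -72.000) − (0.000, 292.000) = (0.000, -364.000) km/h.
Magnitude = |(0.000, -364.000)| = 364.000 km/h.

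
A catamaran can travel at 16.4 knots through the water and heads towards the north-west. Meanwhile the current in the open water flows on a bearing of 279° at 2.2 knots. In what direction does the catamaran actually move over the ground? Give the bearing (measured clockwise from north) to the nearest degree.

Taking east as x and north as y: velocity relative to the water = (-11.597, 11.597) knots; the water relative to ground = (-2.173, 0.344) knots.
Velocity relative to ground = (-11.597, 11.597) + (-2.173, 0.344) = (-13.769, 11.941) knots.
Bearing = atan2(-13.77, 11.94) = 310.93° clockwise from north.

311°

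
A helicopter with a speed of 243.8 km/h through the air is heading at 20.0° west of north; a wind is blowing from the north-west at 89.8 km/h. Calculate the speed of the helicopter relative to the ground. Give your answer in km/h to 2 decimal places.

166.79 km/h

Taking east as x and north as y: velocity relative to the air = (-83.385, 229.097) km/h; the air relative to ground = (63.498, -63.498) km/h.
Velocity relative to ground = (-83.385, 229.097) + (63.498, -63.498) = (-19.886, 165.599) km/h.
Speed = |(-19.886, 165.599)| = 166.789 km/h.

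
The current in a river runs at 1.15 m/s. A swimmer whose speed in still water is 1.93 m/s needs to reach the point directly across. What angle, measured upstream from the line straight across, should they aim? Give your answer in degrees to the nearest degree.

37°

To cancel the current, the upstream component of the swimmer's velocity must equal the flow: 1.93 sin θ = 1.15.
sin θ = 1.15 / 1.93 = 0.5959.
θ = arcsin(0.5959) = 36.574°.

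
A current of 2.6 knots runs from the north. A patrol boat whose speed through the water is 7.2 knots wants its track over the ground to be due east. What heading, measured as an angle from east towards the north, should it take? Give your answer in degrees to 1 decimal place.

The current pushes perpendicular to the desired track; the heading must have a component into the current equal to 2.6 knots: 7.2 sin θ = 2.6.
sin θ = 0.3611, so θ = 21.168°.

21.2°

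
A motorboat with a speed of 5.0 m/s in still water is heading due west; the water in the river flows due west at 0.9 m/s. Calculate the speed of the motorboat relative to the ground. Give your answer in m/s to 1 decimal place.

Taking east as x and north as y: velocity relative to the water = (-5.000, 0.000) m/s; the water relative to ground = (-0.900, 0.000) m/s.
Velocity relative to ground = (-5.000, 0.000) + (-0.900, 0.000) = (-5.900, 0.000) m/s.
Speed = |(-5.900, 0.000)| = 5.900 m/s.

5.9 m/s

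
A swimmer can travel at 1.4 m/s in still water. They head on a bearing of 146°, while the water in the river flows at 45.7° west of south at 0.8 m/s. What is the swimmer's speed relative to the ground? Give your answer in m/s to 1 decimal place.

Taking east as x and north as y: velocity relative to the water = (0.783, -1.161) m/s; the water relative to ground = (-0.573, -0.559) m/s.
Velocity relative to ground = (0.783, -1.161) + (-0.573, -0.559) = (0.210, -1.719) m/s.
Speed = |(0.210, -1.719)| = 1.732 m/s.

1.7 m/s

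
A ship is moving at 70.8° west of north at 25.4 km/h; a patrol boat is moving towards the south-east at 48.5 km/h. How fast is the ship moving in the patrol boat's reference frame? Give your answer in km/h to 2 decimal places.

72.22 km/h

Taking east as x and north as y: ship velocity = (-23.987, 8.353) km/h; patrol boat velocity = (34.295, -34.295) km/h.
Velocity of ship relative to patrol boat = (-23.987, 8.353) − (34.295, -34.295) = (-58.282, 42.648) km/h.
Magnitude = |(-58.282, 42.648)| = 72.219 km/h.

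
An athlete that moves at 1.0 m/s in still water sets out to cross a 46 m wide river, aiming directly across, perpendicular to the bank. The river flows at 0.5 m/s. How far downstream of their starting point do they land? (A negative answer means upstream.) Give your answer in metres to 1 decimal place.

23.0 m

Perpendicular speed = 1.000 m/s; crossing time = 46 / 1.000 = 46.000 s.
Net downstream speed = 0.500 m/s.
Drift = 0.500 × 46.000 = 23.000 m (downstream).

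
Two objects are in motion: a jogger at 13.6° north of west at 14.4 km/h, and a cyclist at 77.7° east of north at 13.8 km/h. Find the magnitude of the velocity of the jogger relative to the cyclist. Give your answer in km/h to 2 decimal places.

27.48 km/h

Taking east as x and north as y: jogger velocity = (-13.996, 3.386) km/h; cyclist velocity = (13.483, 2.940) km/h.
Velocity of jogger relative to cyclist = (-13.996, 3.386) − (13.483, 2.940) = (-27.479, 0.446) km/h.
Magnitude = |(-27.479, 0.446)| = 27.483 km/h.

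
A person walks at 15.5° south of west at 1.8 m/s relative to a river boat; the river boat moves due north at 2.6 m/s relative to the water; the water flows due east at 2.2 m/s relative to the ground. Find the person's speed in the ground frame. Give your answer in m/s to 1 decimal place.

2.2 m/s

In east/north components (m/s): person relative to river boat = (-1.735, -0.481); river boat relative to water = (0.000, 2.600); water relative to ground = (2.200, 0.000).
Sum = (0.465, 2.119) m/s.
Speed = |(0.465, 2.119)| = 2.169 m/s.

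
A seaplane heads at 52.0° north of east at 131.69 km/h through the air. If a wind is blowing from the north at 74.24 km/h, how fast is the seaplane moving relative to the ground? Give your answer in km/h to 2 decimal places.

Taking east as x and north as y: velocity relative to the air = (81.076, 103.773) km/h; the air relative to ground = (0.000, -74.240) km/h.
Velocity relative to ground = (81.076, 103.773) + (0.000, -74.240) = (81.076, 29.533) km/h.
Speed = |(81.076, 29.533)| = 86.288 km/h.

86.29 km/h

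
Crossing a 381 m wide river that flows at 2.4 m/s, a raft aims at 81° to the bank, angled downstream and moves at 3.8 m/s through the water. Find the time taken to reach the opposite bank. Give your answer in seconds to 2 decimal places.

101.51 s

The component of the raft's velocity perpendicular to the bank is 3.8 × sin 81° = 3.753 m/s.
Only the cross-stream component determines the crossing time; the current contributes nothing perpendicular to the bank.
Time = 381 / 3.753 = 101.513 s.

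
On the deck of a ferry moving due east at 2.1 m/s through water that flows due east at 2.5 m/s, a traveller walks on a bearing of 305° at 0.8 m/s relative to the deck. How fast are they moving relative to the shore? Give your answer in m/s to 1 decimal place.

In east/north components (m/s): traveller relative to ferry = (-0.655, 0.459); ferry relative to water = (2.100, 0.000); water relative to ground = (2.500, 0.000).
Sum = (3.945, 0.459) m/s.
Speed = |(3.945, 0.459)| = 3.971 m/s.

4.0 m/s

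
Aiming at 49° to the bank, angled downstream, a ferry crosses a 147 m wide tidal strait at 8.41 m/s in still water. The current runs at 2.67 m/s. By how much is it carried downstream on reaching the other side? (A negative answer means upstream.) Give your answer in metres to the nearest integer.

190 m

Perpendicular speed = 6.347 m/s; crossing time = 147 / 6.347 = 23.160 s.
Net downstream speed = 8.187 m/s.
Drift = 8.187 × 23.160 = 189.623 m (downstream).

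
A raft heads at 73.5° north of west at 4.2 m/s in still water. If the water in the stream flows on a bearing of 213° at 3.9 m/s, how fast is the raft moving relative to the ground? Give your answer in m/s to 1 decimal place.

Taking east as x and north as y: velocity relative to the water = (-1.193, 4.027) m/s; the water relative to ground = (-2.124, -3.271) m/s.
Velocity relative to ground = (-1.193, 4.027) + (-2.124, -3.271) = (-3.317, 0.756) m/s.
Speed = |(-3.317, 0.756)| = 3.402 m/s.

3.4 m/s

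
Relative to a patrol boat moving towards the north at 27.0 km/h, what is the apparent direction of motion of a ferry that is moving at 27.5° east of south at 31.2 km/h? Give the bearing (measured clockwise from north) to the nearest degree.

165°

Taking east as x and north as y: ferry velocity = (14.407, -27.675) km/h; patrol boat velocity = (0.000, 27.000) km/h.
Velocity of ferry relative to patrol boat = (14.407, -27.675) − (0.000, 27.000) = (14.407, -54.675) km/h.
Bearing = atan2(14.41, -54.67) = 165.24° clockwise from north.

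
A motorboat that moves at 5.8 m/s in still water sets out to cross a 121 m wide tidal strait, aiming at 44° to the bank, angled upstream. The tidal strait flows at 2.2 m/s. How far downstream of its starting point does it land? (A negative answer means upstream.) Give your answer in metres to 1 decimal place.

-59.2 m

Perpendicular speed = 4.029 m/s; crossing time = 121 / 4.029 = 30.032 s.
Net downstream speed = -1.972 m/s.
Drift = -1.972 × 30.032 = -59.228 m (upstream).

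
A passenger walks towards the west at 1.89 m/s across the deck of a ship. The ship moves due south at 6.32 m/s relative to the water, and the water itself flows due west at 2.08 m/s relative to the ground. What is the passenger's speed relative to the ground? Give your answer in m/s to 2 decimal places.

In east/north components (m/s): passenger relative to ship = (-1.890, 0.000); ship relative to water = (0.000, -6.320); water relative to ground = (-2.080, 0.000).
Sum = (-3.970, -6.320) m/s.
Speed = |(-3.970, -6.320)| = 7.463 m/s.

7.46 m/s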